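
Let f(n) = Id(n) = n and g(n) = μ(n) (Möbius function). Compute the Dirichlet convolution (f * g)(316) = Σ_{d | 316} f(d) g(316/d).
(Id * μ)(316) = 156

Divisors of 316: [1, 2, 4, 79, 158, 316]. For each d | 316:
  d = 1: Id(1) · μ(316/1) = 1 · 0 = 0
  d = 2: Id(2) · μ(316/2) = 2 · 1 = 2
  d = 4: Id(4) · μ(316/4) = 4 · -1 = -4
  d = 79: Id(79) · μ(316/79) = 79 · 0 = 0
  d = 158: Id(158) · μ(316/158) = 158 · -1 = -158
  d = 316: Id(316) · μ(316/316) = 316 · 1 = 316
Summing: (Id * μ)(316) = 0 + 2 + -4 + 0 + -158 + 316 = 156.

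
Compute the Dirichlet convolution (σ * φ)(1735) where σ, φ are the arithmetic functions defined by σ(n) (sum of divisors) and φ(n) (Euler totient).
(σ * φ)(1735) = 6940

Divisors of 1735: [1, 5, 347, 1735]. For each d | 1735:
  d = 1: σ(1) · φ(1735/1) = 1 · 1384 = 1384
  d = 5: σ(5) · φ(1735/5) = 6 · 346 = 2076
  d = 347: σ(347) · φ(1735/347) = 348 · 4 = 1392
  d = 1735: σ(1735) · φ(1735/1735) = 2088 · 1 = 2088
Summing: (σ * φ)(1735) = 1384 + 2076 + 1392 + 2088 = 6940.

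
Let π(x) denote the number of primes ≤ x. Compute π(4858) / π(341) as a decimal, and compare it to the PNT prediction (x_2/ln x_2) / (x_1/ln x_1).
π(4858)/π(341) = 650/68 ≈ 9.5588;  PNT prediction ≈ 9.7878.

π(341) = 68 and π(4858) = 650, so π(4858)/π(341) ≈ 9.5588. The PNT-predicted ratio is (4858/ln(4858)) / (341/ln(341)) ≈ 9.7878. The two agree to within a few percent, as expected.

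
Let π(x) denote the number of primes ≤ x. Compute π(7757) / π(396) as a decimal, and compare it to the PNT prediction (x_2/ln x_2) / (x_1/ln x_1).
π(7757)/π(396) = 984/77 ≈ 12.7792;  PNT prediction ≈ 13.0819.

π(396) = 77 and π(7757) = 984, so π(7757)/π(396) ≈ 12.7792. The PNT-predicted ratio is (7757/ln(7757)) / (396/ln(396)) ≈ 13.0819. The two agree to within a few percent, as expected.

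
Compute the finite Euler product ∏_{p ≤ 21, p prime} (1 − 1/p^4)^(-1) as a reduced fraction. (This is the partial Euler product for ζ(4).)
∏ = 7064087752265346803/6526834216796160000

The primes p ≤ 21 are [2, 3, 5, 7, 11, 13, 17, 19]. For each prime, (1 − 1/p^4)^(-1) = p^4 / (p^4 − 1). The product is (1 − 1/2^4)^(-1), (1 − 1/3^4)^(-1), (1 − 1/5^4)^(-1), (1 − 1/7^4)^(-1), (1 − 1/11^4)^(-1), (1 − 1/13^4)^(-1), (1 − 1/17^4)^(-1), (1 − 1/19^4)^(-1) = ∏ p^4 / (p^4 − 1) = 7064087752265346803/6526834216796160000.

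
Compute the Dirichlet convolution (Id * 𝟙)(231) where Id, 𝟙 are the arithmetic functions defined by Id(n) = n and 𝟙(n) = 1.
(Id * 𝟙)(231) = 384

Divisors of 231: [1, 3, 7, 11, 21, 33, 77, 231]. For each d | 231:
  d = 1: Id(1) · 𝟙(231/1) = 1 · 1 = 1
  d = 3: Id(3) · 𝟙(231/3) = 3 · 1 = 3
  d = 7: Id(7) · 𝟙(231/7) = 7 · 1 = 7
  d = 11: Id(11) · 𝟙(231/11) = 11 · 1 = 11
  d = 21: Id(21) · 𝟙(231/21) = 21 · 1 = 21
  d = 33: Id(33) · 𝟙(231/33) = 33 · 1 = 33
  d = 77: Id(77) · 𝟙(231/77) = 77 · 1 = 77
  d = 231: Id(231) · 𝟙(231/231) = 231 · 1 = 231
Summing: (Id * 𝟙)(231) = 1 + 3 + 7 + 11 + 21 + 33 + 77 + 231 = 384.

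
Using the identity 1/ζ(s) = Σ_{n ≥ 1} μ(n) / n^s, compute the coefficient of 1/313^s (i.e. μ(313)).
μ(313) = -1

Factor n = 313 = 313. μ(n) = 0 if any exponent ≥ 2 (not squarefree); otherwise μ(n) = (−1)^{ω(n)} where ω(n) is the number of distinct prime factors. Applying: μ(313) = -1.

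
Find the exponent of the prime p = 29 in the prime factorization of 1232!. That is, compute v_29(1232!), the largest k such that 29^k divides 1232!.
v_29(1232!) = 43

Legendre's formula: v_p(n!) = Σ_{k ≥ 1} ⌊n / p^k⌋. For p = 29, n = 1232, the terms are:
  ⌊1232/29^1⌋ = ⌊1232/29⌋ = 42
  ⌊1232/29^2⌋ = ⌊1232/841⌋ = 1
(the next term ⌊1232/29^3⌋ = 0, terminating the sum). Summing: v_29(1232!) = 42 + 1 = 43.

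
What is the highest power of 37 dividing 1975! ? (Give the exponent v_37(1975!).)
v_37(1975!) = 54

Legendre's formula: v_p(n!) = Σ_{k ≥ 1} ⌊n / p^k⌋. For p = 37, n = 1975, the terms are:
  ⌊1975/37^1⌋ = ⌊1975/37⌋ = 53
  ⌊1975/37^2⌋ = ⌊1975/1369⌋ = 1
(the next term ⌊1975/37^3⌋ = 0, terminating the sum). Summing: v_37(1975!) = 53 + 1 = 54.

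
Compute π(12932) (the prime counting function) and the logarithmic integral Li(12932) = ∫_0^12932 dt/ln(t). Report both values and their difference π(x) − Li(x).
π(12932) = 1540;  Li(12932) ≈ 1559.93;  π(x) − Li(x) ≈ -19.93.

Direct count of primes ≤ 12932 gives π(12932) = 1540. Numerical evaluation of the logarithmic integral gives Li(12932) ≈ 1559.93. The difference π(x) − Li(x) ≈ -19.93 is typically negative for small/moderate x (Li(x) overestimates), though Littlewood's theorem shows this sign changes infinitely often.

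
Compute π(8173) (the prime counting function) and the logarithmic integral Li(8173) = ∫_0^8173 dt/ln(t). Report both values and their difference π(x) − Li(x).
π(8173) = 1026;  Li(8173) ≈ 1045.64;  π(x) − Li(x) ≈ -19.64.

Direct count of primes ≤ 8173 gives π(8173) = 1026. Numerical evaluation of the logarithmic integral gives Li(8173) ≈ 1045.64. The difference π(x) − Li(x) ≈ -19.64 is typically negative for small/moderate x (Li(x) overestimates), though Littlewood's theorem shows this sign changes infinitely often.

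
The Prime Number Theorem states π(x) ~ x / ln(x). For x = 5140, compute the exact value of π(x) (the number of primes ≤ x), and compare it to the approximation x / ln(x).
π(5140) = 685;  x/ln(x) ≈ 601.53;  relative error ≈ 12.18%.

Directly count primes up to 5140: π(5140) = 685. The PNT approximation gives 5140/ln(5140) ≈ 5140/8.54481 ≈ 601.53. Relative error (π(x) − x/ln(x)) / π(x) ≈ 12.18%; the approximation is known to undercount slightly (Li(x) is a better estimate).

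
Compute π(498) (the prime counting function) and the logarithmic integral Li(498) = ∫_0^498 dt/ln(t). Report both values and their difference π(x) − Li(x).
π(498) = 94;  Li(498) ≈ 101.47;  π(x) − Li(x) ≈ -7.47.

Direct count of primes ≤ 498 gives π(498) = 94. Numerical evaluation of the logarithmic integral gives Li(498) ≈ 101.47. The difference π(x) − Li(x) ≈ -7.47 is typically negative for small/moderate x (Li(x) overestimates), though Littlewood's theorem shows this sign changes infinitely often.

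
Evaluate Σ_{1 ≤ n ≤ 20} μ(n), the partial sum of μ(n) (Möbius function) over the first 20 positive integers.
Σ_{n ≤ 20} μ(n) = -3

Compute μ(n) for each 1 ≤ n ≤ 20: μ(1) = 1, μ(2) = -1, μ(3) = -1, μ(4) = 0, μ(5) = -1, μ(6) = 1, μ(7) = -1, μ(8) = 0, μ(9) = 0, μ(10) = 1, μ(11) = -1, μ(12) = 0, μ(13) = -1, μ(14) = 1, μ(15) = 1, μ(16) = 0, μ(17) = -1, μ(18) = 0, μ(19) = -1, μ(20) = 0. Summing all 20 values: -3. (Mertens function M(x) = Σ_{n ≤ x} μ(n); on average M(x) should be small (PNT ⟺ M(x) = o(x)).)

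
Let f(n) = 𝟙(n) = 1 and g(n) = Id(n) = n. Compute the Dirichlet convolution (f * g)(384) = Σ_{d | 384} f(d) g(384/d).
(𝟙 * Id)(384) = 1020

Divisors of 384: [1, 2, 3, 4, 6, 8, 12, 16, 24, 32, 48, 64, 96, 128, 192, 384]. For each d | 384:
  d = 1: 𝟙(1) · Id(384/1) = 1 · 384 = 384
  d = 2: 𝟙(2) · Id(384/2) = 1 · 192 = 192
  d = 3: 𝟙(3) · Id(384/3) = 1 · 128 = 128
  d = 4: 𝟙(4) · Id(384/4) = 1 · 96 = 96
  d = 6: 𝟙(6) · Id(384/6) = 1 · 64 = 64
  d = 8: 𝟙(8) · Id(384/8) = 1 · 48 = 48
  d = 12: 𝟙(12) · Id(384/12) = 1 · 32 = 32
  d = 16: 𝟙(16) · Id(384/16) = 1 · 24 = 24
  d = 24: 𝟙(24) · Id(384/24) = 1 · 16 = 16
  d = 32: 𝟙(32) · Id(384/32) = 1 · 12 = 12
  d = 48: 𝟙(48) · Id(384/48) = 1 · 8 = 8
  d = 64: 𝟙(64) · Id(384/64) = 1 · 6 = 6
  d = 96: 𝟙(96) · Id(384/96) = 1 · 4 = 4
  d = 128: 𝟙(128) · Id(384/128) = 1 · 3 = 3
  d = 192: 𝟙(192) · Id(384/192) = 1 · 2 = 2
  d = 384: 𝟙(384) · Id(384/384) = 1 · 1 = 1
Summing: (𝟙 * Id)(384) = 384 + 192 + 128 + 96 + 64 + 48 + 32 + 24 + 16 + 12 + 8 + 6 + 4 + 3 + 2 + 1 = 1020.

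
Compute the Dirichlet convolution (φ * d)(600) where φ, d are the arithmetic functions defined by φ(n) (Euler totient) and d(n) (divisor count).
(φ * d)(600) = 1860

Divisors of 600: [1, 2, 3, 4, 5, 6, 8, 10, 12, 15, 20, 24, 25, 30, 40, 50, 60, 75, 100, 120, 150, 200, 300, 600]. For each d | 600:
  d = 1: φ(1) · d(600/1) = 1 · 24 = 24
  d = 2: φ(2) · d(600/2) = 1 · 18 = 18
  d = 3: φ(3) · d(600/3) = 2 · 12 = 24
  d = 4: φ(4) · d(600/4) = 2 · 12 = 24
  d = 5: φ(5) · d(600/5) = 4 · 16 = 64
  d = 6: φ(6) · d(600/6) = 2 · 9 = 18
  d = 8: φ(8) · d(600/8) = 4 · 6 = 24
  d = 10: φ(10) · d(600/10) = 4 · 12 = 48
  d = 12: φ(12) · d(600/12) = 4 · 6 = 24
  d = 15: φ(15) · d(600/15) = 8 · 8 = 64
  d = 20: φ(20) · d(600/20) = 8 · 8 = 64
  d = 24: φ(24) · d(600/24) = 8 · 3 = 24
  d = 25: φ(25) · d(600/25) = 20 · 8 = 160
  d = 30: φ(30) · d(600/30) = 8 · 6 = 48
  d = 40: φ(40) · d(600/40) = 16 · 4 = 64
  d = 50: φ(50) · d(600/50) = 20 · 6 = 120
  d = 60: φ(60) · d(600/60) = 16 · 4 = 64
  d = 75: φ(75) · d(600/75) = 40 · 4 = 160
  d = 100: φ(100) · d(600/100) = 40 · 4 = 160
  d = 120: φ(120) · d(600/120) = 32 · 2 = 64
  d = 150: φ(150) · d(600/150) = 40 · 3 = 120
  d = 200: φ(200) · d(600/200) = 80 · 2 = 160
  d = 300: φ(300) · d(600/300) = 80 · 2 = 160
  d = 600: φ(600) · d(600/600) = 160 · 1 = 160
Summing: (φ * d)(600) = 24 + 18 + 24 + 24 + 64 + 18 + 24 + 48 + 24 + 64 + 64 + 24 + 160 + 48 + 64 + 120 + 64 + 160 + 160 + 64 + 120 + 160 + 160 + 160 = 1860.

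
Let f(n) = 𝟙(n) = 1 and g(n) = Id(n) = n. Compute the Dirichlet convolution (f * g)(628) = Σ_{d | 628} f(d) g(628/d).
(𝟙 * Id)(628) = 1106

Divisors of 628: [1, 2, 4, 157, 314, 628]. For each d | 628:
  d = 1: 𝟙(1) · Id(628/1) = 1 · 628 = 628
  d = 2: 𝟙(2) · Id(628/2) = 1 · 314 = 314
  d = 4: 𝟙(4) · Id(628/4) = 1 · 157 = 157
  d = 157: 𝟙(157) · Id(628/157) = 1 · 4 = 4
  d = 314: 𝟙(314) · Id(628/314) = 1 · 2 = 2
  d = 628: 𝟙(628) · Id(628/628) = 1 · 1 = 1
Summing: (𝟙 * Id)(628) = 628 + 314 + 157 + 4 + 2 + 1 = 1106.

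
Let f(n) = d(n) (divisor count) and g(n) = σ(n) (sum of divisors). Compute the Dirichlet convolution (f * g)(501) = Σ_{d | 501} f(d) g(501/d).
(d * σ)(501) = 1020

Divisors of 501: [1, 3, 167, 501]. For each d | 501:
  d = 1: d(1) · σ(501/1) = 1 · 672 = 672
  d = 3: d(3) · σ(501/3) = 2 · 168 = 336
  d = 167: d(167) · σ(501/167) = 2 · 4 = 8
  d = 501: d(501) · σ(501/501) = 4 · 1 = 4
Summing: (d * σ)(501) = 672 + 336 + 8 + 4 = 1020.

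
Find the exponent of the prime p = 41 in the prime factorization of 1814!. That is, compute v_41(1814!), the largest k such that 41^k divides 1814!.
v_41(1814!) = 45

Legendre's formula: v_p(n!) = Σ_{k ≥ 1} ⌊n / p^k⌋. For p = 41, n = 1814, the terms are:
  ⌊1814/41^1⌋ = ⌊1814/41⌋ = 44
  ⌊1814/41^2⌋ = ⌊1814/1681⌋ = 1
(the next term ⌊1814/41^3⌋ = 0, terminating the sum). Summing: v_41(1814!) = 44 + 1 = 45.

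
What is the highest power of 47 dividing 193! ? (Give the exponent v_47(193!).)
v_47(193!) = 4

Legendre's formula: v_p(n!) = Σ_{k ≥ 1} ⌊n / p^k⌋. For p = 47, n = 193, the terms are:
  ⌊193/47^1⌋ = ⌊193/47⌋ = 4
(the next term ⌊193/47^2⌋ = 0, terminating the sum). Summing: v_47(193!) = 4 = 4.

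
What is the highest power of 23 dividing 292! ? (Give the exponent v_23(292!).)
v_23(292!) = 12

Legendre's formula: v_p(n!) = Σ_{k ≥ 1} ⌊n / p^k⌋. For p = 23, n = 292, the terms are:
  ⌊292/23^1⌋ = ⌊292/23⌋ = 12
(the next term ⌊292/23^2⌋ = 0, terminating the sum). Summing: v_23(292!) = 12 = 12.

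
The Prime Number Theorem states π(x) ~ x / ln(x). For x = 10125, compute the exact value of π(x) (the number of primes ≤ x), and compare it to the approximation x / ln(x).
π(10125) = 1242;  x/ln(x) ≈ 1097.83;  relative error ≈ 11.61%.

Directly count primes up to 10125: π(10125) = 1242. The PNT approximation gives 10125/ln(10125) ≈ 10125/9.22276 ≈ 1097.83. Relative error (π(x) − x/ln(x)) / π(x) ≈ 11.61%; the approximation is known to undercount slightly (Li(x) is a better estimate).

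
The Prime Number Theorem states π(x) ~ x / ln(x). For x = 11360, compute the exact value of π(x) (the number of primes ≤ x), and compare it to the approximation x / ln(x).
π(11360) = 1372;  x/ln(x) ≈ 1216.55;  relative error ≈ 11.33%.

Directly count primes up to 11360: π(11360) = 1372. The PNT approximation gives 11360/ln(11360) ≈ 11360/9.33785 ≈ 1216.55. Relative error (π(x) − x/ln(x)) / π(x) ≈ 11.33%; the approximation is known to undercount slightly (Li(x) is a better estimate).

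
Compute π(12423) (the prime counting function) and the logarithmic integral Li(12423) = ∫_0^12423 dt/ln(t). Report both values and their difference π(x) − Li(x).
π(12423) = 1483;  Li(12423) ≈ 1506.05;  π(x) − Li(x) ≈ -23.05.

Direct count of primes ≤ 12423 gives π(12423) = 1483. Numerical evaluation of the logarithmic integral gives Li(12423) ≈ 1506.05. The difference π(x) − Li(x) ≈ -23.05 is typically negative for small/moderate x (Li(x) overestimates), though Littlewood's theorem shows this sign changes infinitely often.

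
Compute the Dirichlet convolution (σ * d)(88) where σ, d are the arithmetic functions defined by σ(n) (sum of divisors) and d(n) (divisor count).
(σ * d)(88) = 588

Divisors of 88: [1, 2, 4, 8, 11, 22, 44, 88]. For each d | 88:
  d = 1: σ(1) · d(88/1) = 1 · 8 = 8
  d = 2: σ(2) · d(88/2) = 3 · 6 = 18
  d = 4: σ(4) · d(88/4) = 7 · 4 = 28
  d = 8: σ(8) · d(88/8) = 15 · 2 = 30
  d = 11: σ(11) · d(88/11) = 12 · 4 = 48
  d = 22: σ(22) · d(88/22) = 36 · 3 = 108
  d = 44: σ(44) · d(88/44) = 84 · 2 = 168
  d = 88: σ(88) · d(88/88) = 180 · 1 = 180
Summing: (σ * d)(88) = 8 + 18 + 28 + 30 + 48 + 108 + 168 + 180 = 588.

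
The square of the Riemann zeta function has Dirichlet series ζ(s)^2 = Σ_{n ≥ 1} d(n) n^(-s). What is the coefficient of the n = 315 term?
d(315) = 12

ζ(s)^2 = (Σ 1/m^s)(Σ 1/k^s). The coefficient of 1/n^s in the product is the number of ordered pairs (m, k) with mk = n, which equals d(n). For n = 315, divisors are [1, 3, 5, 7, 9, 15, 21, 35, 45, 63, 105, 315], so d(315) = 12.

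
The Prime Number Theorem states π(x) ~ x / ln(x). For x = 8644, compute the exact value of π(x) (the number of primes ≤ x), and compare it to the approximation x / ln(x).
π(8644) = 1076;  x/ln(x) ≈ 953.60;  relative error ≈ 11.38%.

Directly count primes up to 8644: π(8644) = 1076. The PNT approximation gives 8644/ln(8644) ≈ 8644/9.06462 ≈ 953.60. Relative error (π(x) − x/ln(x)) / π(x) ≈ 11.38%; the approximation is known to undercount slightly (Li(x) is a better estimate).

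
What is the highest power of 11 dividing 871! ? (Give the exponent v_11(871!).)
v_11(871!) = 86

Legendre's formula: v_p(n!) = Σ_{k ≥ 1} ⌊n / p^k⌋. For p = 11, n = 871, the terms are:
  ⌊871/11^1⌋ = ⌊871/11⌋ = 79
  ⌊871/11^2⌋ = ⌊871/121⌋ = 7
(the next term ⌊871/11^3⌋ = 0, terminating the sum). Summing: v_11(871!) = 79 + 7 = 86.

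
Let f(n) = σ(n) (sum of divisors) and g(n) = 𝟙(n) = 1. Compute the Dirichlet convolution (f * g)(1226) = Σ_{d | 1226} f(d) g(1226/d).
(σ * 𝟙)(1226) = 2460

Divisors of 1226: [1, 2, 613, 1226]. For each d | 1226:
  d = 1: σ(1) · 𝟙(1226/1) = 1 · 1 = 1
  d = 2: σ(2) · 𝟙(1226/2) = 3 · 1 = 3
  d = 613: σ(613) · 𝟙(1226/613) = 614 · 1 = 614
  d = 1226: σ(1226) · 𝟙(1226/1226) = 1842 · 1 = 1842
Summing: (σ * 𝟙)(1226) = 1 + 3 + 614 + 1842 = 2460.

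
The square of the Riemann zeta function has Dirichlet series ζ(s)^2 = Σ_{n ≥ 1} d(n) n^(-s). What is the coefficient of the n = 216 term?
d(216) = 16

ζ(s)^2 = (Σ 1/m^s)(Σ 1/k^s). The coefficient of 1/n^s in the product is the number of ordered pairs (m, k) with mk = n, which equals d(n). For n = 216, divisors are [1, 2, 3, 4, 6, 8, 9, 12, 18, 24, 27, 36, 54, 72, 108, 216], so d(216) = 16.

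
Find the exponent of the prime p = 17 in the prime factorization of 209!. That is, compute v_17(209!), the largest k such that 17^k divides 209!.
v_17(209!) = 12

Legendre's formula: v_p(n!) = Σ_{k ≥ 1} ⌊n / p^k⌋. For p = 17, n = 209, the terms are:
  ⌊209/17^1⌋ = ⌊209/17⌋ = 12
(the next term ⌊209/17^2⌋ = 0, terminating the sum). Summing: v_17(209!) = 12 = 12.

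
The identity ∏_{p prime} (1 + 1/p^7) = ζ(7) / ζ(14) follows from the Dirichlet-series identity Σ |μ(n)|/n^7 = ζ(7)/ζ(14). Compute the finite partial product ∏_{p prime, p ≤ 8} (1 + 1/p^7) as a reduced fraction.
∏ = 31528037707363/31268898281250

The primes p ≤ 8 are [2, 3, 5, 7]. For each, (1 + 1/p^7) = (p^7 + 1)/p^7. Multiplying these fractions over p ∈ [2, 3, 5, 7] gives 31528037707363/31268898281250. (In the limit P → ∞ this tends to ζ(7)/ζ(14).)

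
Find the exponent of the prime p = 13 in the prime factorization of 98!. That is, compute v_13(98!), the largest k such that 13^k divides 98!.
v_13(98!) = 7

Legendre's formula: v_p(n!) = Σ_{k ≥ 1} ⌊n / p^k⌋. For p = 13, n = 98, the terms are:
  ⌊98/13^1⌋ = ⌊98/13⌋ = 7
(the next term ⌊98/13^2⌋ = 0, terminating the sum). Summing: v_13(98!) = 7 = 7.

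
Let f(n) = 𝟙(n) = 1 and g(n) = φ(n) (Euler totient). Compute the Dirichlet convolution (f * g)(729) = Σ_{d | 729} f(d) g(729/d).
(𝟙 * φ)(729) = 729

Divisors of 729: [1, 3, 9, 27, 81, 243, 729]. For each d | 729:
  d = 1: 𝟙(1) · φ(729/1) = 1 · 486 = 486
  d = 3: 𝟙(3) · φ(729/3) = 1 · 162 = 162
  d = 9: 𝟙(9) · φ(729/9) = 1 · 54 = 54
  d = 27: 𝟙(27) · φ(729/27) = 1 · 18 = 18
  d = 81: 𝟙(81) · φ(729/81) = 1 · 6 = 6
  d = 243: 𝟙(243) · φ(729/243) = 1 · 2 = 2
  d = 729: 𝟙(729) · φ(729/729) = 1 · 1 = 1
Summing: (𝟙 * φ)(729) = 486 + 162 + 54 + 18 + 6 + 2 + 1 = 729.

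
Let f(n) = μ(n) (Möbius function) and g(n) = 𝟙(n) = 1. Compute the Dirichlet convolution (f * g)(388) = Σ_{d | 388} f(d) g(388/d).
(μ * 𝟙)(388) = 0

Divisors of 388: [1, 2, 4, 97, 194, 388]. For each d | 388:
  d = 1: μ(1) · 𝟙(388/1) = 1 · 1 = 1
  d = 2: μ(2) · 𝟙(388/2) = -1 · 1 = -1
  d = 4: μ(4) · 𝟙(388/4) = 0 · 1 = 0
  d = 97: μ(97) · 𝟙(388/97) = -1 · 1 = -1
  d = 194: μ(194) · 𝟙(388/194) = 1 · 1 = 1
  d = 388: μ(388) · 𝟙(388/388) = 0 · 1 = 0
Summing: (μ * 𝟙)(388) = 1 + -1 + 0 + -1 + 1 + 0 = 0.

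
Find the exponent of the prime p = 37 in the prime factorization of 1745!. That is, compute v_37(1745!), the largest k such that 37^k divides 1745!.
v_37(1745!) = 48

Legendre's formula: v_p(n!) = Σ_{k ≥ 1} ⌊n / p^k⌋. For p = 37, n = 1745, the terms are:
  ⌊1745/37^1⌋ = ⌊1745/37⌋ = 47
  ⌊1745/37^2⌋ = ⌊1745/1369⌋ = 1
(the next term ⌊1745/37^3⌋ = 0, terminating the sum). Summing: v_37(1745!) = 47 + 1 = 48.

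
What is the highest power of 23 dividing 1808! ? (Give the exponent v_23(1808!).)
v_23(1808!) = 81

Legendre's formula: v_p(n!) = Σ_{k ≥ 1} ⌊n / p^k⌋. For p = 23, n = 1808, the terms are:
  ⌊1808/23^1⌋ = ⌊1808/23⌋ = 78
  ⌊1808/23^2⌋ = ⌊1808/529⌋ = 3
(the next term ⌊1808/23^3⌋ = 0, terminating the sum). Summing: v_23(1808!) = 78 + 3 = 81.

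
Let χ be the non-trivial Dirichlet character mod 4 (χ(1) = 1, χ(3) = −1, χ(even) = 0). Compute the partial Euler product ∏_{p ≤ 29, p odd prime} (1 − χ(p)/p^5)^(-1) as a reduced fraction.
∏ = 56323365267735696811786180032270097409625/56540602747326702466218687430868194033664

The odd primes p ≤ 29 are [3, 5, 7, 11, 13, 17, 19, 23, 29]. For each, χ(p) = 1 if p ≡ 1 mod 4, χ(p) = −1 if p ≡ 3 mod 4. Taking (1 − χ(p)/p^5)^(-1) = p^5/(p^5 − χ(p)): (1 − (-1)/3^5)^(-1) · (1 − (1)/5^5)^(-1) · (1 − (-1)/7^5)^(-1) · (1 − (-1)/11^5)^(-1) · (1 − (1)/13^5)^(-1) · (1 − (1)/17^5)^(-1) · (1 − (-1)/19^5)^(-1) · (1 − (-1)/23^5)^(-1) · (1 − (1)/29^5)^(-1) = 56323365267735696811786180032270097409625/56540602747326702466218687430868194033664.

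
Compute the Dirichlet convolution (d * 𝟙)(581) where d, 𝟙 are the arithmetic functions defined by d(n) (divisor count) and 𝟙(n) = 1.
(d * 𝟙)(581) = 9

Divisors of 581: [1, 7, 83, 581]. For each d | 581:
  d = 1: d(1) · 𝟙(581/1) = 1 · 1 = 1
  d = 7: d(7) · 𝟙(581/7) = 2 · 1 = 2
  d = 83: d(83) · 𝟙(581/83) = 2 · 1 = 2
  d = 581: d(581) · 𝟙(581/581) = 4 · 1 = 4
Summing: (d * 𝟙)(581) = 1 + 2 + 2 + 4 = 9.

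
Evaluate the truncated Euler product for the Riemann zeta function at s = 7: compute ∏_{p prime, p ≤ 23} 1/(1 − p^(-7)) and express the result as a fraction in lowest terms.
∏ = 48232764637425582400715871008195503014129789903328125/47833390398549347808770198286798982719063238904795968

The primes p ≤ 23 are [2, 3, 5, 7, 11, 13, 17, 19, 23]. For each prime, (1 − 1/p^7)^(-1) = p^7 / (p^7 − 1). The product is (1 − 1/2^7)^(-1), (1 − 1/3^7)^(-1), (1 − 1/5^7)^(-1), (1 − 1/7^7)^(-1), (1 − 1/11^7)^(-1), (1 − 1/13^7)^(-1), (1 − 1/17^7)^(-1), (1 − 1/19^7)^(-1), (1 − 1/23^7)^(-1) = ∏ p^7 / (p^7 − 1) = 48232764637425582400715871008195503014129789903328125/47833390398549347808770198286798982719063238904795968.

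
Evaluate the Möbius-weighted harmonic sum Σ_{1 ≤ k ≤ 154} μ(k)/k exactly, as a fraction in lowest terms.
Σ μ(k)/k = 774925721037986124275366676266697490065342673242708598/5364750833138837555449767529261714317873456270532298668855

Values of μ(k) for 1 ≤ k ≤ 154: μ(1) = 1, μ(2) = -1, μ(3) = -1, μ(5) = -1, μ(6) = 1, μ(7) = -1, μ(10) = 1, μ(11) = -1, μ(13) = -1, μ(14) = 1, μ(15) = 1, μ(17) = -1, μ(19) = -1, μ(21) = 1, μ(22) = 1, μ(23) = -1, μ(26) = 1, μ(29) = -1, μ(30) = -1, μ(31) = -1, μ(33) = 1, μ(34) = 1, μ(35) = 1, μ(37) = -1, μ(38) = 1, μ(39) = 1, μ(41) = -1, μ(42) = -1, μ(43) = -1, μ(46) = 1, μ(47) = -1, μ(51) = 1, μ(53) = -1, μ(55) = 1, μ(57) = 1, μ(58) = 1, μ(59) = -1, μ(61) = -1, μ(62) = 1, μ(65) = 1, μ(66) = -1, μ(67) = -1, μ(69) = 1, μ(70) = -1, μ(71) = -1, μ(73) = -1, μ(74) = 1, μ(77) = 1, μ(78) = -1, μ(79) = -1, μ(82) = 1, μ(83) = -1, μ(85) = 1, μ(86) = 1, μ(87) = 1, μ(89) = -1, μ(91) = 1, μ(93) = 1, μ(94) = 1, μ(95) = 1, μ(97) = -1, μ(101) = -1, μ(102) = -1, μ(103) = -1, μ(105) = -1, μ(106) = 1, μ(107) = -1, μ(109) = -1, μ(110) = -1, μ(111) = 1, μ(113) = -1, μ(114) = -1, μ(115) = 1, μ(118) = 1, μ(119) = 1, μ(122) = 1, μ(123) = 1, μ(127) = -1, μ(129) = 1, μ(130) = -1, μ(131) = -1, μ(133) = 1, μ(134) = 1, μ(137) = -1, μ(138) = -1, μ(139) = -1, μ(141) = 1, μ(142) = 1, μ(143) = 1, μ(145) = 1, μ(146) = 1, μ(149) = -1, μ(151) = -1, μ(154) = -1, with μ = 0 on non-squarefree integers. Summing μ(k)/k for k where μ(k) ≠ 0 gives 774925721037986124275366676266697490065342673242708598/5364750833138837555449767529261714317873456270532298668855 ≈ 0.0001. (PNT ⟺ this sum → 0 as n → ∞.)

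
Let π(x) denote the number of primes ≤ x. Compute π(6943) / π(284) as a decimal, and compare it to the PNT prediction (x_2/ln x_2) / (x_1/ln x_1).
π(6943)/π(284) = 890/61 ≈ 14.5902;  PNT prediction ≈ 15.6126.

π(284) = 61 and π(6943) = 890, so π(6943)/π(284) ≈ 14.5902. The PNT-predicted ratio is (6943/ln(6943)) / (284/ln(284)) ≈ 15.6126. The two agree to within a few percent, as expected.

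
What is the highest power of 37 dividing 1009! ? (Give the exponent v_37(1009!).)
v_37(1009!) = 27

Legendre's formula: v_p(n!) = Σ_{k ≥ 1} ⌊n / p^k⌋. For p = 37, n = 1009, the terms are:
  ⌊1009/37^1⌋ = ⌊1009/37⌋ = 27
(the next term ⌊1009/37^2⌋ = 0, terminating the sum). Summing: v_37(1009!) = 27 = 27.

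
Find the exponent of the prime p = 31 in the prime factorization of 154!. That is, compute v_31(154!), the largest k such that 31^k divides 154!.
v_31(154!) = 4

Legendre's formula: v_p(n!) = Σ_{k ≥ 1} ⌊n / p^k⌋. For p = 31, n = 154, the terms are:
  ⌊154/31^1⌋ = ⌊154/31⌋ = 4
(the next term ⌊154/31^2⌋ = 0, terminating the sum). Summing: v_31(154!) = 4 = 4.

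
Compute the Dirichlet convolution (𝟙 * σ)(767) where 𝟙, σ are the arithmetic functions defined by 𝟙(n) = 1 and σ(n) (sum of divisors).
(𝟙 * σ)(767) = 915

Divisors of 767: [1, 13, 59, 767]. For each d | 767:
  d = 1: 𝟙(1) · σ(767/1) = 1 · 840 = 840
  d = 13: 𝟙(13) · σ(767/13) = 1 · 60 = 60
  d = 59: 𝟙(59) · σ(767/59) = 1 · 14 = 14
  d = 767: 𝟙(767) · σ(767/767) = 1 · 1 = 1
Summing: (𝟙 * σ)(767) = 840 + 60 + 14 + 1 = 915.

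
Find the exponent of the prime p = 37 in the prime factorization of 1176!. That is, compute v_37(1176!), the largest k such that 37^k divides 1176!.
v_37(1176!) = 31

Legendre's formula: v_p(n!) = Σ_{k ≥ 1} ⌊n / p^k⌋. For p = 37, n = 1176, the terms are:
  ⌊1176/37^1⌋ = ⌊1176/37⌋ = 31
(the next term ⌊1176/37^2⌋ = 0, terminating the sum). Summing: v_37(1176!) = 31 = 31.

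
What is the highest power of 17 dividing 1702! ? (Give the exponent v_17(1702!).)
v_17(1702!) = 105

Legendre's formula: v_p(n!) = Σ_{k ≥ 1} ⌊n / p^k⌋. For p = 17, n = 1702, the terms are:
  ⌊1702/17^1⌋ = ⌊1702/17⌋ = 100
  ⌊1702/17^2⌋ = ⌊1702/289⌋ = 5
(the next term ⌊1702/17^3⌋ = 0, terminating the sum). Summing: v_17(1702!) = 100 + 5 = 105.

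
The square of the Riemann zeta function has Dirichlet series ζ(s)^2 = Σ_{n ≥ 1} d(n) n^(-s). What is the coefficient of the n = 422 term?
d(422) = 4

ζ(s)^2 = (Σ 1/m^s)(Σ 1/k^s). The coefficient of 1/n^s in the product is the number of ordered pairs (m, k) with mk = n, which equals d(n). For n = 422, divisors are [1, 2, 211, 422], so d(422) = 4.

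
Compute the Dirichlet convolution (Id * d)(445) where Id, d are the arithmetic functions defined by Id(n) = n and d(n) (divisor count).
(Id * d)(445) = 637

Divisors of 445: [1, 5, 89, 445]. For each d | 445:
  d = 1: Id(1) · d(445/1) = 1 · 4 = 4
  d = 5: Id(5) · d(445/5) = 5 · 2 = 10
  d = 89: Id(89) · d(445/89) = 89 · 2 = 178
  d = 445: Id(445) · d(445/445) = 445 · 1 = 445
Summing: (Id * d)(445) = 4 + 10 + 178 + 445 = 637.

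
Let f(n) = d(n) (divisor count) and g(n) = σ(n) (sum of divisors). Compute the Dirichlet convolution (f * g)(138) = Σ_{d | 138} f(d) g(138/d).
(d * σ)(138) = 780

Divisors of 138: [1, 2, 3, 6, 23, 46, 69, 138]. For each d | 138:
  d = 1: d(1) · σ(138/1) = 1 · 288 = 288
  d = 2: d(2) · σ(138/2) = 2 · 96 = 192
  d = 3: d(3) · σ(138/3) = 2 · 72 = 144
  d = 6: d(6) · σ(138/6) = 4 · 24 = 96
  d = 23: d(23) · σ(138/23) = 2 · 12 = 24
  d = 46: d(46) · σ(138/46) = 4 · 4 = 16
  d = 69: d(69) · σ(138/69) = 4 · 3 = 12
  d = 138: d(138) · σ(138/138) = 8 · 1 = 8
Summing: (d * σ)(138) = 288 + 192 + 144 + 96 + 24 + 16 + 12 + 8 = 780.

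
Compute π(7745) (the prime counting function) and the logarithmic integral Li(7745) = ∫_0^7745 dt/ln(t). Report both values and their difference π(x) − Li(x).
π(7745) = 982;  Li(7745) ≈ 997.99;  π(x) − Li(x) ≈ -15.99.

Direct count of primes ≤ 7745 gives π(7745) = 982. Numerical evaluation of the logarithmic integral gives Li(7745) ≈ 997.99. The difference π(x) − Li(x) ≈ -15.99 is typically negative for small/moderate x (Li(x) overestimates), though Littlewood's theorem shows this sign changes infinitely often.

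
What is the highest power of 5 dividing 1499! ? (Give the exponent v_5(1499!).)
v_5(1499!) = 371

Legendre's formula: v_p(n!) = Σ_{k ≥ 1} ⌊n / p^k⌋. For p = 5, n = 1499, the terms are:
  ⌊1499/5^1⌋ = ⌊1499/5⌋ = 299
  ⌊1499/5^2⌋ = ⌊1499/25⌋ = 59
  ⌊1499/5^3⌋ = ⌊1499/125⌋ = 11
  ⌊1499/5^4⌋ = ⌊1499/625⌋ = 2
(the next term ⌊1499/5^5⌋ = 0, terminating the sum). Summing: v_5(1499!) = 299 + 59 + 11 + 2 = 371.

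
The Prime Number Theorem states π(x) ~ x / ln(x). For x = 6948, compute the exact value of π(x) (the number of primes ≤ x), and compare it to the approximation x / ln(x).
π(6948) = 891;  x/ln(x) ≈ 785.42;  relative error ≈ 11.85%.

Directly count primes up to 6948: π(6948) = 891. The PNT approximation gives 6948/ln(6948) ≈ 6948/8.84621 ≈ 785.42. Relative error (π(x) − x/ln(x)) / π(x) ≈ 11.85%; the approximation is known to undercount slightly (Li(x) is a better estimate).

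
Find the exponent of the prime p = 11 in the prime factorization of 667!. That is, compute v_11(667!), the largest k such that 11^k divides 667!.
v_11(667!) = 65

Legendre's formula: v_p(n!) = Σ_{k ≥ 1} ⌊n / p^k⌋. For p = 11, n = 667, the terms are:
  ⌊667/11^1⌋ = ⌊667/11⌋ = 60
  ⌊667/11^2⌋ = ⌊667/121⌋ = 5
(the next term ⌊667/11^3⌋ = 0, terminating the sum). Summing: v_11(667!) = 60 + 5 = 65.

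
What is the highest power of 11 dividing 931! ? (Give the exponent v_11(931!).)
v_11(931!) = 91

Legendre's formula: v_p(n!) = Σ_{k ≥ 1} ⌊n / p^k⌋. For p = 11, n = 931, the terms are:
  ⌊931/11^1⌋ = ⌊931/11⌋ = 84
  ⌊931/11^2⌋ = ⌊931/121⌋ = 7
(the next term ⌊931/11^3⌋ = 0, terminating the sum). Summing: v_11(931!) = 84 + 7 = 91.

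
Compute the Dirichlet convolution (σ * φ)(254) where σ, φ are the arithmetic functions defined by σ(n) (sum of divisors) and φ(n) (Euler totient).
(σ * φ)(254) = 1016

Divisors of 254: [1, 2, 127, 254]. For each d | 254:
  d = 1: σ(1) · φ(254/1) = 1 · 126 = 126
  d = 2: σ(2) · φ(254/2) = 3 · 126 = 378
  d = 127: σ(127) · φ(254/127) = 128 · 1 = 128
  d = 254: σ(254) · φ(254/254) = 384 · 1 = 384
Summing: (σ * φ)(254) = 126 + 378 + 128 + 384 = 1016.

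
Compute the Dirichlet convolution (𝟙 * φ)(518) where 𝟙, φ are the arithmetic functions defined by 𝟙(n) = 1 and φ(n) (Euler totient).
(𝟙 * φ)(518) = 518

Divisors of 518: [1, 2, 7, 14, 37, 74, 259, 518]. For each d | 518:
  d = 1: 𝟙(1) · φ(518/1) = 1 · 216 = 216
  d = 2: 𝟙(2) · φ(518/2) = 1 · 216 = 216
  d = 7: 𝟙(7) · φ(518/7) = 1 · 36 = 36
  d = 14: 𝟙(14) · φ(518/14) = 1 · 36 = 36
  d = 37: 𝟙(37) · φ(518/37) = 1 · 6 = 6
  d = 74: 𝟙(74) · φ(518/74) = 1 · 6 = 6
  d = 259: 𝟙(259) · φ(518/259) = 1 · 1 = 1
  d = 518: 𝟙(518) · φ(518/518) = 1 · 1 = 1
Summing: (𝟙 * φ)(518) = 216 + 216 + 36 + 36 + 6 + 6 + 1 + 1 = 518.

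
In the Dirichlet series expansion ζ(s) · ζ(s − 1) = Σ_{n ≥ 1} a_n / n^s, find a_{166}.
σ(166) = 252

In the product (Σ m^0/m^s)(Σ k / k^s) = Σ (Σ_{d | n} d) / n^s, the coefficient of 1/n^s is σ(n) = Σ_{d | n} d. For n = 166, divisors are [1, 2, 83, 166]; summing: σ(166) = 252.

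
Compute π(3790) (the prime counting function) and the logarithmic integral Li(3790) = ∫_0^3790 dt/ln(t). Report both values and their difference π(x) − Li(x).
π(3790) = 526;  Li(3790) ≈ 539.96;  π(x) − Li(x) ≈ -13.96.

Direct count of primes ≤ 3790 gives π(3790) = 526. Numerical evaluation of the logarithmic integral gives Li(3790) ≈ 539.96. The difference π(x) − Li(x) ≈ -13.96 is typically negative for small/moderate x (Li(x) overestimates), though Littlewood's theorem shows this sign changes infinitely often.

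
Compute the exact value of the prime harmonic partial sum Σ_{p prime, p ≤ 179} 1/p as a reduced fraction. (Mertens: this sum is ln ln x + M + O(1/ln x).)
Σ 1/p = 57342808417705079663327936281722405984299104369358607649920332497341973/29819592777931214269172453467810429868925511217482600306406141434158090

π(179) = 41, so the primes ≤ 179 are [2, 3, 5, 7, 11, 13, 17, 19, 23, 29, 31, 37, 41, 43, 47, 53, 59, 61, 67, 71, 73, 79, 83, 89, 97, 101, 103, 107, 109, 113, 127, 131, 137, 139, 149, 151, 157, 163, 167, 173, 179]. Summing 1/p over these primes: 57342808417705079663327936281722405984299104369358607649920332497341973/29819592777931214269172453467810429868925511217482600306406141434158090 ≈ 1.9230. Mertens estimate ln ln(179) + 0.2615 ≈ 1.9077.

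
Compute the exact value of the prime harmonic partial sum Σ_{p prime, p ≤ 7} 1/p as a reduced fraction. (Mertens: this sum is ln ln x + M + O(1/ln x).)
Σ 1/p = 247/210

π(7) = 4, so the primes ≤ 7 are [2, 3, 5, 7]. Summing 1/p over these primes: 247/210 ≈ 1.1762. Mertens estimate ln ln(7) + 0.2615 ≈ 0.9272.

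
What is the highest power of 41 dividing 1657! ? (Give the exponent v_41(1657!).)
v_41(1657!) = 40

Legendre's formula: v_p(n!) = Σ_{k ≥ 1} ⌊n / p^k⌋. For p = 41, n = 1657, the terms are:
  ⌊1657/41^1⌋ = ⌊1657/41⌋ = 40
(the next term ⌊1657/41^2⌋ = 0, terminating the sum). Summing: v_41(1657!) = 40 = 40.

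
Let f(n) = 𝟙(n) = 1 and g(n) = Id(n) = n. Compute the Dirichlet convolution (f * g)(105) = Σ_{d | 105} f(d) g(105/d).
(𝟙 * Id)(105) = 192

Divisors of 105: [1, 3, 5, 7, 15, 21, 35, 105]. For each d | 105:
  d = 1: 𝟙(1) · Id(105/1) = 1 · 105 = 105
  d = 3: 𝟙(3) · Id(105/3) = 1 · 35 = 35
  d = 5: 𝟙(5) · Id(105/5) = 1 · 21 = 21
  d = 7: 𝟙(7) · Id(105/7) = 1 · 15 = 15
  d = 15: 𝟙(15) · Id(105/15) = 1 · 7 = 7
  d = 21: 𝟙(21) · Id(105/21) = 1 · 5 = 5
  d = 35: 𝟙(35) · Id(105/35) = 1 · 3 = 3
  d = 105: 𝟙(105) · Id(105/105) = 1 · 1 = 1
Summing: (𝟙 * Id)(105) = 105 + 35 + 21 + 15 + 7 + 5 + 3 + 1 = 192.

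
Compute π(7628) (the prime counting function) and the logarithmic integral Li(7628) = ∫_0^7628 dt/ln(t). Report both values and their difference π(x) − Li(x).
π(7628) = 968;  Li(7628) ≈ 984.92;  π(x) − Li(x) ≈ -16.92.

Direct count of primes ≤ 7628 gives π(7628) = 968. Numerical evaluation of the logarithmic integral gives Li(7628) ≈ 984.92. The difference π(x) − Li(x) ≈ -16.92 is typically negative for small/moderate x (Li(x) overestimates), though Littlewood's theorem shows this sign changes infinitely often.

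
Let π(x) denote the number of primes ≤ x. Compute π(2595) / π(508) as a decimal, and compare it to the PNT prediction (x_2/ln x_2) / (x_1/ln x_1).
π(2595)/π(508) = 378/96 ≈ 3.9375;  PNT prediction ≈ 4.0485.

π(508) = 96 and π(2595) = 378, so π(2595)/π(508) ≈ 3.9375. The PNT-predicted ratio is (2595/ln(2595)) / (508/ln(508)) ≈ 4.0485. The two agree to within a few percent, as expected.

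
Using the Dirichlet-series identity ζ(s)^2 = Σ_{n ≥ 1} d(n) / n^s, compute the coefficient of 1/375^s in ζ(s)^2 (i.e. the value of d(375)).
d(375) = 8

ζ(s)^2 = (Σ 1/m^s)(Σ 1/k^s). The coefficient of 1/n^s in the product is the number of ordered pairs (m, k) with mk = n, which equals d(n). For n = 375, divisors are [1, 3, 5, 15, 25, 75, 125, 375], so d(375) = 8.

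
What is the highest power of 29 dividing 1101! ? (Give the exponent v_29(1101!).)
v_29(1101!) = 38

Legendre's formula: v_p(n!) = Σ_{k ≥ 1} ⌊n / p^k⌋. For p = 29, n = 1101, the terms are:
  ⌊1101/29^1⌋ = ⌊1101/29⌋ = 37
  ⌊1101/29^2⌋ = ⌊1101/841⌋ = 1
(the next term ⌊1101/29^3⌋ = 0, terminating the sum). Summing: v_29(1101!) = 37 + 1 = 38.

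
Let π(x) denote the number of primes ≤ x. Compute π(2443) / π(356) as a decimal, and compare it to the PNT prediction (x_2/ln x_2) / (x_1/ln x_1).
π(2443)/π(356) = 362/71 ≈ 5.0986;  PNT prediction ≈ 5.1681.

π(356) = 71 and π(2443) = 362, so π(2443)/π(356) ≈ 5.0986. The PNT-predicted ratio is (2443/ln(2443)) / (356/ln(356)) ≈ 5.1681. The two agree to within a few percent, as expected.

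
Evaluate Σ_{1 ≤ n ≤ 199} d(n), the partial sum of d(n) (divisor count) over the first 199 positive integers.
Σ_{n ≤ 199} d(n) = 1086

Compute d(n) for each 1 ≤ n ≤ 199: d(1) = 1, d(2) = 2, d(3) = 2, d(4) = 3, d(5) = 2, d(6) = 4, d(7) = 2, d(8) = 4, d(9) = 3, d(10) = 4, d(11) = 2, d(12) = 6, d(13) = 2, d(14) = 4, d(15) = 4, d(16) = 5, d(17) = 2, d(18) = 6, d(19) = 2, d(20) = 6, d(21) = 4, d(22) = 4, d(23) = 2, d(24) = 8, d(25) = 3, d(26) = 4, d(27) = 4, d(28) = 6, d(29) = 2, d(30) = 8, d(31) = 2, d(32) = 6, d(33) = 4, d(34) = 4, d(35) = 4, d(36) = 9, d(37) = 2, d(38) = 4, d(39) = 4, d(40) = 8, d(41) = 2, d(42) = 8, d(43) = 2, d(44) = 6, d(45) = 6, d(46) = 4, d(47) = 2, d(48) = 10, d(49) = 3, d(50) = 6, d(51) = 4, d(52) = 6, d(53) = 2, d(54) = 8, d(55) = 4, d(56) = 8, d(57) = 4, d(58) = 4, d(59) = 2, d(60) = 12, d(61) = 2, d(62) = 4, d(63) = 6, d(64) = 7, d(65) = 4, d(66) = 8, d(67) = 2, d(68) = 6, d(69) = 4, d(70) = 8, d(71) = 2, d(72) = 12, d(73) = 2, d(74) = 4, d(75) = 6, d(76) = 6, d(77) = 4, d(78) = 8, d(79) = 2, d(80) = 10, d(81) = 5, d(82) = 4, d(83) = 2, d(84) = 12, d(85) = 4, d(86) = 4, d(87) = 4, d(88) = 8, d(89) = 2, d(90) = 12, d(91) = 4, d(92) = 6, d(93) = 4, d(94) = 4, d(95) = 4, d(96) = 12, d(97) = 2, d(98) = 6, d(99) = 6, d(100) = 9, d(101) = 2, d(102) = 8, d(103) = 2, d(104) = 8, d(105) = 8, d(106) = 4, d(107) = 2, d(108) = 12, d(109) = 2, d(110) = 8, d(111) = 4, d(112) = 10, d(113) = 2, d(114) = 8, d(115) = 4, d(116) = 6, d(117) = 6, d(118) = 4, d(119) = 4, d(120) = 16, d(121) = 3, d(122) = 4, d(123) = 4, d(124) = 6, d(125) = 4, d(126) = 12, d(127) = 2, d(128) = 8, d(129) = 4, d(130) = 8, d(131) = 2, d(132) = 12, d(133) = 4, d(134) = 4, d(135) = 8, d(136) = 8, d(137) = 2, d(138) = 8, d(139) = 2, d(140) = 12, d(141) = 4, d(142) = 4, d(143) = 4, d(144) = 15, d(145) = 4, d(146) = 4, d(147) = 6, d(148) = 6, d(149) = 2, d(150) = 12, d(151) = 2, d(152) = 8, d(153) = 6, d(154) = 8, d(155) = 4, d(156) = 12, d(157) = 2, d(158) = 4, d(159) = 4, d(160) = 12, d(161) = 4, d(162) = 10, d(163) = 2, d(164) = 6, d(165) = 8, d(166) = 4, d(167) = 2, d(168) = 16, d(169) = 3, d(170) = 8, d(171) = 6, d(172) = 6, d(173) = 2, d(174) = 8, d(175) = 6, d(176) = 10, d(177) = 4, d(178) = 4, d(179) = 2, d(180) = 18, d(181) = 2, d(182) = 8, d(183) = 4, d(184) = 8, d(185) = 4, d(186) = 8, d(187) = 4, d(188) = 6, d(189) = 8, d(190) = 8, d(191) = 2, d(192) = 14, d(193) = 2, d(194) = 4, d(195) = 8, d(196) = 9, d(197) = 2, d(198) = 12, d(199) = 2. Summing all 199 values: 1086. (Dirichlet's divisor formula: Σ_{n ≤ x} d(n) = x ln(x) + (2γ − 1) x + O(√x). For x = 199, the asymptotic estimate is ≈ 1084.10.)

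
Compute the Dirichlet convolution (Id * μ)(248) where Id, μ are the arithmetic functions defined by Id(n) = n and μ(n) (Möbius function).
(Id * μ)(248) = 120

Divisors of 248: [1, 2, 4, 8, 31, 62, 124, 248]. For each d | 248:
  d = 1: Id(1) · μ(248/1) = 1 · 0 = 0
  d = 2: Id(2) · μ(248/2) = 2 · 0 = 0
  d = 4: Id(4) · μ(248/4) = 4 · 1 = 4
  d = 8: Id(8) · μ(248/8) = 8 · -1 = -8
  d = 31: Id(31) · μ(248/31) = 31 · 0 = 0
  d = 62: Id(62) · μ(248/62) = 62 · 0 = 0
  d = 124: Id(124) · μ(248/124) = 124 · -1 = -124
  d = 248: Id(248) · μ(248/248) = 248 · 1 = 248
Summing: (Id * μ)(248) = 0 + 0 + 4 + -8 + 0 + 0 + -124 + 248 = 120.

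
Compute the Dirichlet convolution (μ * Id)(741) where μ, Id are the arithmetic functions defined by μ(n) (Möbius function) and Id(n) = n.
(μ * Id)(741) = 432

Divisors of 741: [1, 3, 13, 19, 39, 57, 247, 741]. For each d | 741:
  d = 1: μ(1) · Id(741/1) = 1 · 741 = 741
  d = 3: μ(3) · Id(741/3) = -1 · 247 = -247
  d = 13: μ(13) · Id(741/13) = -1 · 57 = -57
  d = 19: μ(19) · Id(741/19) = -1 · 39 = -39
  d = 39: μ(39) · Id(741/39) = 1 · 19 = 19
  d = 57: μ(57) · Id(741/57) = 1 · 13 = 13
  d = 247: μ(247) · Id(741/247) = 1 · 3 = 3
  d = 741: μ(741) · Id(741/741) = -1 · 1 = -1
Summing: (μ * Id)(741) = 741 + -247 + -57 + -39 + 19 + 13 + 3 + -1 = 432.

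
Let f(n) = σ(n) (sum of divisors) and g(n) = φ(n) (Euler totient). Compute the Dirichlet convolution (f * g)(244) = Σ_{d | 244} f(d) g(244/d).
(σ * φ)(244) = 1464

Divisors of 244: [1, 2, 4, 61, 122, 244]. For each d | 244:
  d = 1: σ(1) · φ(244/1) = 1 · 120 = 120
  d = 2: σ(2) · φ(244/2) = 3 · 60 = 180
  d = 4: σ(4) · φ(244/4) = 7 · 60 = 420
  d = 61: σ(61) · φ(244/61) = 62 · 2 = 124
  d = 122: σ(122) · φ(244/122) = 186 · 1 = 186
  d = 244: σ(244) · φ(244/244) = 434 · 1 = 434
Summing: (σ * φ)(244) = 120 + 180 + 420 + 124 + 186 + 434 = 1464.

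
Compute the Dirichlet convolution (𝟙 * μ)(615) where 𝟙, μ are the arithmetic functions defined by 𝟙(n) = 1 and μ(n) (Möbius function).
(𝟙 * μ)(615) = 0

Divisors of 615: [1, 3, 5, 15, 41, 123, 205, 615]. For each d | 615:
  d = 1: 𝟙(1) · μ(615/1) = 1 · -1 = -1
  d = 3: 𝟙(3) · μ(615/3) = 1 · 1 = 1
  d = 5: 𝟙(5) · μ(615/5) = 1 · 1 = 1
  d = 15: 𝟙(15) · μ(615/15) = 1 · -1 = -1
  d = 41: 𝟙(41) · μ(615/41) = 1 · 1 = 1
  d = 123: 𝟙(123) · μ(615/123) = 1 · -1 = -1
  d = 205: 𝟙(205) · μ(615/205) = 1 · -1 = -1
  d = 615: 𝟙(615) · μ(615/615) = 1 · 1 = 1
Summing: (𝟙 * μ)(615) = -1 + 1 + 1 + -1 + 1 + -1 + -1 + 1 = 0.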